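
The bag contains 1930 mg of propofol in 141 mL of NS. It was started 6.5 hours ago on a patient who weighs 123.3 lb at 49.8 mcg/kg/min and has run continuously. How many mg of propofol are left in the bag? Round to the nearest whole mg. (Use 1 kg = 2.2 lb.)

841 mg

Weight = 123.3 lb ÷ 2.2 lb/kg = 56.04545 kg
Dose = 49.8 mcg/kg/min × 56.04545 kg = 2791.064 mcg/min
2791.064 mcg/min × 60 min/hr = 167463.8 mcg/hr
Concentration = 1930 mg ÷ 141 mL = 13.68794 mg/mL = 13687.94 mcg/mL
Rate = 167463.8 mcg/hr ÷ 13687.94 mcg/mL = 12.2344 mL/hr
Volume infused = 12.2344 mL/hr × 6.5 hr = 79.52362 mL
Volume remaining = 141 − 79.52362 = 61.47638 mL
Drug remaining = 61.47638 mL × 13687.94 mcg/mL = 841485.2 mcg = 841.4852 mg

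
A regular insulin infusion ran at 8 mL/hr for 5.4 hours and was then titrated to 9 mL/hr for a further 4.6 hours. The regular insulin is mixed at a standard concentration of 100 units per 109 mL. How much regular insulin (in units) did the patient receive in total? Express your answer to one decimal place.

Concentration = 100 units ÷ 109 mL = 0.9174312 units/mL
Stage 1: 8 mL/hr × 5.4 hr = 43.2 mL → 43.2 mL × 0.9174312 units/mL = 39.63303 units
Stage 2: 9 mL/hr × 4.6 hr = 41.4 mL → 41.4 mL × 0.9174312 units/mL = 37.98165 units
Total = 39.63303 + 37.98165 = 77.61468 units

77.6 units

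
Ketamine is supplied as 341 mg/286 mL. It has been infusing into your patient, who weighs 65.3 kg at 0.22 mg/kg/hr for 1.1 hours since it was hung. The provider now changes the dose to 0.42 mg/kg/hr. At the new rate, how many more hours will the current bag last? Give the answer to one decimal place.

11.9 hours

Initial rate:
Dose = 0.22 mg/kg/hr × 65.3 kg = 14.366 mg/hr
Concentration = 341 mg ÷ 286 mL = 1.192308 mg/mL
Rate = 14.366 mg/hr ÷ 1.192308 mg/mL = 12.0489 mL/hr
Volume infused so far = 12.0489 mL/hr × 1.1 hr = 13.25379 mL
Volume remaining = 286 − 13.25379 = 272.7462 mL
New rate:
Dose = 0.42 mg/kg/hr × 65.3 kg = 27.426 mg/hr
Rate = 27.426 mg/hr ÷ 1.192308 mg/mL = 23.00245 mL/hr
Time remaining = 272.7462 mL ÷ 23.00245 mL/hr = 11.85727 hr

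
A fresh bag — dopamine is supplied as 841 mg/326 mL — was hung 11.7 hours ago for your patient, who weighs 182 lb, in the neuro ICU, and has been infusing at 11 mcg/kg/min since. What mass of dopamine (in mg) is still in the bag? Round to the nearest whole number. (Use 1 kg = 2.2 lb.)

Weight = 182 lb ÷ 2.2 lb/kg = 82.72727 kg
Dose = 11 mcg/kg/min × 82.72727 kg = 910 mcg/min
910 mcg/min × 60 min/hr = 54600 mcg/hr
Concentration = 841 mg ÷ 326 mL = 2.579755 mg/mL = 2579.755 mcg/mL
Rate = 54600 mcg/hr ÷ 2579.755 mcg/mL = 21.1648 mL/hr
Volume infused = 21.1648 mL/hr × 11.7 hr = 247.6282 mL
Volume remaining = 326 − 247.6282 = 78.3718 mL
Drug remaining = 78.3718 mL × 2579.755 mcg/mL = 202180 mcg = 202.18 mg

202 mg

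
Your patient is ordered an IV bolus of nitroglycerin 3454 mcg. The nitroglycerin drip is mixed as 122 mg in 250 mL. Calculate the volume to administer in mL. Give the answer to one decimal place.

7.1 mL

Concentration = 122 mg ÷ 250 mL = 0.488 mg/mL = 488 mcg/mL
Volume = 3454 mcg ÷ 488 mcg/mL = 7.077869 mL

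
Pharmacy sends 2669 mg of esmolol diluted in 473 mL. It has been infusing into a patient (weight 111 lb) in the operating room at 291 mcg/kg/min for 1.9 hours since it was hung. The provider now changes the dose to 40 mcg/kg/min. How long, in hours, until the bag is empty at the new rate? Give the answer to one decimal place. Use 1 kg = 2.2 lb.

8.2 hours

Initial rate:
Weight = 111 lb ÷ 2.2 lb/kg = 50.45455 kg
Dose = 291 mcg/kg/min × 50.45455 kg = 14682.27 mcg/min
14682.27 mcg/min × 60 min/hr = 880936.4 mcg/hr
Concentration = 2669 mg ÷ 473 mL = 5.642706 mg/mL = 5642.706 mcg/mL
Rate = 880936.4 mcg/hr ÷ 5642.706 mcg/mL = 156.1195 mL/hr
Volume infused so far = 156.1195 mL/hr × 1.9 hr = 296.627 mL
Volume remaining = 473 − 296.627 = 176.373 mL
New rate:
Dose = 40 mcg/kg/min × 50.45455 kg = 2018.182 mcg/min
2018.182 mcg/min × 60 min/hr = 121090.9 mcg/hr
Rate = 121090.9 mcg/hr ÷ 5642.706 mcg/mL = 21.45972 mL/hr
Time remaining = 176.373 mL ÷ 21.45972 mL/hr = 8.218791 hr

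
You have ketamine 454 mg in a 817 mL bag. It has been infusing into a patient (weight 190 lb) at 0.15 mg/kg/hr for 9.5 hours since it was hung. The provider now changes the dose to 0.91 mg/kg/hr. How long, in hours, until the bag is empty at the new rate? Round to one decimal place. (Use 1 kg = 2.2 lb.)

4.2 hours

Initial rate:
Weight = 190 lb ÷ 2.2 lb/kg = 86.36364 kg
Dose = 0.15 mg/kg/hr × 86.36364 kg = 12.95455 mg/hr
Concentration = 454 mg ÷ 817 mL = 0.5556916 mg/mL
Rate = 12.95455 mg/hr ÷ 0.5556916 mg/mL = 23.31247 mL/hr
Volume infused so far = 23.31247 mL/hr × 9.5 hr = 221.4685 mL
Volume remaining = 817 − 221.4685 = 595.5315 mL
New rate:
Dose = 0.91 mg/kg/hr × 86.36364 kg = 78.59091 mg/hr
Rate = 78.59091 mg/hr ÷ 0.5556916 mg/mL = 141.429 mL/hr
Time remaining = 595.5315 mL ÷ 141.429 mL/hr = 4.210816 hr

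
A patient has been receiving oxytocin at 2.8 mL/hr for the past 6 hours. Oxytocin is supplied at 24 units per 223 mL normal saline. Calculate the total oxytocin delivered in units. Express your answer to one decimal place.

Concentration = 24 units ÷ 223 mL = 0.1076233 units/mL = 107.6233 milliunits/mL
Drug rate = 2.8 mL/hr × 107.6233 milliunits/mL = 301.3453 milliunits/hr
Total = 301.3453 milliunits/hr × 6 hr = 1808.072 milliunits = 1.808072 units

1.8 units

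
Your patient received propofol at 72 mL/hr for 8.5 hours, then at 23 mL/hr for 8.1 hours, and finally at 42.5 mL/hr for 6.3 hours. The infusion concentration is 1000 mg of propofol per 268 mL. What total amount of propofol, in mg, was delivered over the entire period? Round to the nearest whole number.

Concentration = 1000 mg ÷ 268 mL = 3.731343 mg/mL
Stage 1: 72 mL/hr × 8.5 hr = 612 mL → 612 mL × 3.731343 mg/mL = 2283.582 mg
Stage 2: 23 mL/hr × 8.1 hr = 186.3 mL → 186.3 mL × 3.731343 mg/mL = 695.1493 mg
Stage 3: 42.5 mL/hr × 6.3 hr = 267.75 mL → 267.75 mL × 3.731343 mg/mL = 999.0672 mg
Total = 2283.582 + 695.1493 + 999.0672 = 3977.799 mg

3978 mg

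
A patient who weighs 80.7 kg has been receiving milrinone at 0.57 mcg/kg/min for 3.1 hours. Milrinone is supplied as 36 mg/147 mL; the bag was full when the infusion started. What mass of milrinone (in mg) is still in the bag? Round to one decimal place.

Dose = 0.57 mcg/kg/min × 80.7 kg = 45.999 mcg/min
45.999 mcg/min × 60 min/hr = 2759.94 mcg/hr
Concentration = 36 mg ÷ 147 mL = 0.244898 mg/mL = 244.898 mcg/mL
Rate = 2759.94 mcg/hr ÷ 244.898 mcg/mL = 11.26975 mL/hr
Volume infused = 11.26975 mL/hr × 3.1 hr = 34.93624 mL
Volume remaining = 147 − 34.93624 = 112.0638 mL
Drug remaining = 112.0638 mL × 244.898 mcg/mL = 27444.19 mcg = 27.44419 mg

27.4 mg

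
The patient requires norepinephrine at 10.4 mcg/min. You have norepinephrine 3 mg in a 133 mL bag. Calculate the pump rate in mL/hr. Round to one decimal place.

10.4 mcg/min × 60 min/hr = 624 mcg/hr
Concentration = 3 mg ÷ 133 mL = 0.02255639 mg/mL = 22.55639 mcg/mL
Rate = 624 mcg/hr ÷ 22.55639 mcg/mL = 27.664 mL/hr

27.7 mL/hr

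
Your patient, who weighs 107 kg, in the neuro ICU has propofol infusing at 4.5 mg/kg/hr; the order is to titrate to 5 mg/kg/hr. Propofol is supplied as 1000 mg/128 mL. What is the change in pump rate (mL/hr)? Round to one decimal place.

6.8 mL/hr

At the current dose:
Dose = 4.5 mg/kg/hr × 107 kg = 481.5 mg/hr
Concentration = 1000 mg ÷ 128 mL = 7.8125 mg/mL
Rate = 481.5 mg/hr ÷ 7.8125 mg/mL = 61.632 mL/hr
At the new dose:
Dose = 5 mg/kg/hr × 107 kg = 535 mg/hr
Rate = 535 mg/hr ÷ 7.8125 mg/mL = 68.48 mL/hr
Change = 68.48 − 61.632 = 6.848 mL/hr → 6.848 mL/hr increase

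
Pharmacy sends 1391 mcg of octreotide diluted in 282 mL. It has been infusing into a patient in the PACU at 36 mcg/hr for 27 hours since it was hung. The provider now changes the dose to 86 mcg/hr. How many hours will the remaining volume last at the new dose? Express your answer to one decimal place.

4.9 hours

Initial rate:
Concentration = 1391 mcg ÷ 282 mL = 4.932624 mcg/mL
Rate = 36 mcg/hr ÷ 4.932624 mcg/mL = 7.298347 mL/hr
Volume infused so far = 7.298347 mL/hr × 27 hr = 197.0554 mL
Volume remaining = 282 − 197.0554 = 84.94464 mL
New rate:
Rate = 86 mcg/hr ÷ 4.932624 mcg/mL = 17.43494 mL/hr
Time remaining = 84.94464 mL ÷ 17.43494 mL/hr = 4.872093 hr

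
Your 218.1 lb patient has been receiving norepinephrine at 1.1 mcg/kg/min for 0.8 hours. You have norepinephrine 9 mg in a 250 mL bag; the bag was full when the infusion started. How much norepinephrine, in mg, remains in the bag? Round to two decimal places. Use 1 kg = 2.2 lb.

3.77 mg

Weight = 218.1 lb ÷ 2.2 lb/kg = 99.13636 kg
Dose = 1.1 mcg/kg/min × 99.13636 kg = 109.05 mcg/min
109.05 mcg/min × 60 min/hr = 6543 mcg/hr
Concentration = 9 mg ÷ 250 mL = 0.036 mg/mL = 36 mcg/mL
Rate = 6543 mcg/hr ÷ 36 mcg/mL = 181.75 mL/hr
Volume infused = 181.75 mL/hr × 0.8 hr = 145.4 mL
Volume remaining = 250 − 145.4 = 104.6 mL
Drug remaining = 104.6 mL × 36 mcg/mL = 3765.6 mcg = 3.7656 mg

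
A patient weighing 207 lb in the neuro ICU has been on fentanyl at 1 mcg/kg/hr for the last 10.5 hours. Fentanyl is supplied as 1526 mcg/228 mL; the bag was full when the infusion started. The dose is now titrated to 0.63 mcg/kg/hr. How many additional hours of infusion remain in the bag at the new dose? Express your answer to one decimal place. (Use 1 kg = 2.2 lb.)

Initial rate:
Weight = 207 lb ÷ 2.2 lb/kg = 94.09091 kg
Dose = 1 mcg/kg/hr × 94.09091 kg = 94.09091 mcg/hr
Concentration = 1526 mcg ÷ 228 mL = 6.692982 mcg/mL
Rate = 94.09091 mcg/hr ÷ 6.692982 mcg/mL = 14.05814 mL/hr
Volume infused so far = 14.05814 mL/hr × 10.5 hr = 147.6105 mL
Volume remaining = 228 − 147.6105 = 80.38949 mL
New rate:
Dose = 0.63 mcg/kg/hr × 94.09091 kg = 59.27727 mcg/hr
Rate = 59.27727 mcg/hr ÷ 6.692982 mcg/mL = 8.856631 mL/hr
Time remaining = 80.38949 mL ÷ 8.856631 mL/hr = 9.076758 hr

9.1 hours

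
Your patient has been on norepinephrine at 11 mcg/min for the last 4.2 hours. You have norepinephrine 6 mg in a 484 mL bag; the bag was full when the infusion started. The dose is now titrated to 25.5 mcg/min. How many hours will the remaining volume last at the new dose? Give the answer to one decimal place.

2.1 hours

Initial rate:
11 mcg/min × 60 min/hr = 660 mcg/hr
Concentration = 6 mg ÷ 484 mL = 0.01239669 mg/mL = 12.39669 mcg/mL
Rate = 660 mcg/hr ÷ 12.39669 mcg/mL = 53.24 mL/hr
Volume infused so far = 53.24 mL/hr × 4.2 hr = 223.608 mL
Volume remaining = 484 − 223.608 = 260.392 mL
New rate:
25.5 mcg/min × 60 min/hr = 1530 mcg/hr
Rate = 1530 mcg/hr ÷ 12.39669 mcg/mL = 123.42 mL/hr
Time remaining = 260.392 mL ÷ 123.42 mL/hr = 2.109804 hr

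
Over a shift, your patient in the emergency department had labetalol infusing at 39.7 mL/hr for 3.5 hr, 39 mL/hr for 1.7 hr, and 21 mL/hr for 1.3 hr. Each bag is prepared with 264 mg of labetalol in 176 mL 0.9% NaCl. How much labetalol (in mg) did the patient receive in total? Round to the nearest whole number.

Concentration = 264 mg ÷ 176 mL = 1.5 mg/mL
Stage 1: 39.7 mL/hr × 3.5 hr = 138.95 mL → 138.95 mL × 1.5 mg/mL = 208.425 mg
Stage 2: 39 mL/hr × 1.7 hr = 66.3 mL → 66.3 mL × 1.5 mg/mL = 99.45 mg
Stage 3: 21 mL/hr × 1.3 hr = 27.3 mL → 27.3 mL × 1.5 mg/mL = 40.95 mg
Total = 208.425 + 99.45 + 40.95 = 348.825 mg

349 mg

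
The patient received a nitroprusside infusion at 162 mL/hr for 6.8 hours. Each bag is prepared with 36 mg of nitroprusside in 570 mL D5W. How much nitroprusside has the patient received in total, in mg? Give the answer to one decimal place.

69.6 mg

Concentration = 36 mg ÷ 570 mL = 0.06315789 mg/mL = 63.15789 mcg/mL
Drug rate = 162 mL/hr × 63.15789 mcg/mL = 10231.58 mcg/hr
Total = 10231.58 mcg/hr × 6.8 hr = 69574.74 mcg = 69.57474 mg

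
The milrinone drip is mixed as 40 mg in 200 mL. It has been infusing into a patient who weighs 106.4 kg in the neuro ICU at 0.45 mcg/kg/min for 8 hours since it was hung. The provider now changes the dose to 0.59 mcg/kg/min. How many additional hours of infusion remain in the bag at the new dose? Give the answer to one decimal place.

Initial rate:
Dose = 0.45 mcg/kg/min × 106.4 kg = 47.88 mcg/min
47.88 mcg/min × 60 min/hr = 2872.8 mcg/hr
Concentration = 40 mg ÷ 200 mL = 0.2 mg/mL = 200 mcg/mL
Rate = 2872.8 mcg/hr ÷ 200 mcg/mL = 14.364 mL/hr
Volume infused so far = 14.364 mL/hr × 8 hr = 114.912 mL
Volume remaining = 200 − 114.912 = 85.088 mL
New rate:
Dose = 0.59 mcg/kg/min × 106.4 kg = 62.776 mcg/min
62.776 mcg/min × 60 min/hr = 3766.56 mcg/hr
Rate = 3766.56 mcg/hr ÷ 200 mcg/mL = 18.8328 mL/hr
Time remaining = 85.088 mL ÷ 18.8328 mL/hr = 4.518075 hr

4.5 hours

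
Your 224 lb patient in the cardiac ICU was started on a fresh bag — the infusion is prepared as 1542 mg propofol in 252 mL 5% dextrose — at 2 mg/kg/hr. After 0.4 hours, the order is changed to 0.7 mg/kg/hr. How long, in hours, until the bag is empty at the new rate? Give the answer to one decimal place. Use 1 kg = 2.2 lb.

Initial rate:
Weight = 224 lb ÷ 2.2 lb/kg = 101.8182 kg
Dose = 2 mg/kg/hr × 101.8182 kg = 203.6364 mg/hr
Concentration = 1542 mg ÷ 252 mL = 6.119048 mg/mL
Rate = 203.6364 mg/hr ÷ 6.119048 mg/mL = 33.27909 mL/hr
Volume infused so far = 33.27909 mL/hr × 0.4 hr = 13.31164 mL
Volume remaining = 252 − 13.31164 = 238.6884 mL
New rate:
Dose = 0.7 mg/kg/hr × 101.8182 kg = 71.27273 mg/hr
Rate = 71.27273 mg/hr ÷ 6.119048 mg/mL = 11.64768 mL/hr
Time remaining = 238.6884 mL ÷ 11.64768 mL/hr = 20.49235 hr

20.5 hours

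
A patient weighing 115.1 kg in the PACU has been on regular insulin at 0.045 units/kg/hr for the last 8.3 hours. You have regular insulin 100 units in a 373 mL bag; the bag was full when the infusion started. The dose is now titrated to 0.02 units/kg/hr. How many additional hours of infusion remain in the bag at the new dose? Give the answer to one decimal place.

Initial rate:
Dose = 0.045 units/kg/hr × 115.1 kg = 5.1795 units/hr
Concentration = 100 units ÷ 373 mL = 0.2680965 units/mL
Rate = 5.1795 units/hr ÷ 0.2680965 units/mL = 19.31953 mL/hr
Volume infused so far = 19.31953 mL/hr × 8.3 hr = 160.3521 mL
Volume remaining = 373 − 160.3521 = 212.6479 mL
New rate:
Dose = 0.02 units/kg/hr × 115.1 kg = 2.302 units/hr
Rate = 2.302 units/hr ÷ 0.2680965 units/mL = 8.58646 mL/hr
Time remaining = 212.6479 mL ÷ 8.58646 mL/hr = 24.76549 hr

24.8 hours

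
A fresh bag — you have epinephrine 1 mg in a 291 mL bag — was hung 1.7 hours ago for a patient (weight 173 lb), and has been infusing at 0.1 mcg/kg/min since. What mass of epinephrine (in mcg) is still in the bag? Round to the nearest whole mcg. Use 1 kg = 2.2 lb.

198 mcg

Weight = 173 lb ÷ 2.2 lb/kg = 78.63636 kg
Dose = 0.1 mcg/kg/min × 78.63636 kg = 7.863636 mcg/min
7.863636 mcg/min × 60 min/hr = 471.8182 mcg/hr
Concentration = 1 mg ÷ 291 mL = 0.003436426 mg/mL = 3.436426 mcg/mL
Rate = 471.8182 mcg/hr ÷ 3.436426 mcg/mL = 137.2991 mL/hr
Volume infused = 137.2991 mL/hr × 1.7 hr = 233.4085 mL
Volume remaining = 291 − 233.4085 = 57.59155 mL
Drug remaining = 57.59155 mL × 3.436426 mcg/mL = 197.9091 mcg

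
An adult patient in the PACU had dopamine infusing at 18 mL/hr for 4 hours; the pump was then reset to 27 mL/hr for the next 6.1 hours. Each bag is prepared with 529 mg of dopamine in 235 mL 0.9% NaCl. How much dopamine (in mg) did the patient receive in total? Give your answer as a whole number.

Concentration = 529 mg ÷ 235 mL = 2.251064 mg/mL
Stage 1: 18 mL/hr × 4 hr = 72 mL → 72 mL × 2.251064 mg/mL = 162.0766 mg
Stage 2: 27 mL/hr × 6.1 hr = 164.7 mL → 164.7 mL × 2.251064 mg/mL = 370.7502 mg
Total = 162.0766 + 370.7502 = 532.8268 mg

533 mg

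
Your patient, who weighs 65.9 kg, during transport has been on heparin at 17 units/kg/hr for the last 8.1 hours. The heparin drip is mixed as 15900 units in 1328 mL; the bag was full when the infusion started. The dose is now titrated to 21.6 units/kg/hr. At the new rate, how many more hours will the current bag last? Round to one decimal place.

Initial rate:
Dose = 17 units/kg/hr × 65.9 kg = 1120.3 units/hr
Concentration = 15900 units ÷ 1328 mL = 11.97289 units/mL
Rate = 1120.3 units/hr ÷ 11.97289 units/mL = 93.56971 mL/hr
Volume infused so far = 93.56971 mL/hr × 8.1 hr = 757.9147 mL
Volume remaining = 1328 − 757.9147 = 570.0853 mL
New rate:
Dose = 21.6 units/kg/hr × 65.9 kg = 1423.44 units/hr
Rate = 1423.44 units/hr ÷ 11.97289 units/mL = 118.8886 mL/hr
Time remaining = 570.0853 mL ÷ 118.8886 mL/hr = 4.795123 hr

4.8 hours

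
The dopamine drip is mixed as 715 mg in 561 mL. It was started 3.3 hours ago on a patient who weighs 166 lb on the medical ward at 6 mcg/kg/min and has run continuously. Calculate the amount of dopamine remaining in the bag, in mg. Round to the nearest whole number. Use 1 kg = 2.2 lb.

Weight = 166 lb ÷ 2.2 lb/kg = 75.45455 kg
Dose = 6 mcg/kg/min × 75.45455 kg = 452.7273 mcg/min
452.7273 mcg/min × 60 min/hr = 27163.64 mcg/hr
Concentration = 715 mg ÷ 561 mL = 1.27451 mg/mL = 1274.51 mcg/mL
Rate = 27163.64 mcg/hr ÷ 1274.51 mcg/mL = 21.31301 mL/hr
Volume infused = 21.31301 mL/hr × 3.3 hr = 70.33292 mL
Volume remaining = 561 − 70.33292 = 490.6671 mL
Drug remaining = 490.6671 mL × 1274.51 mcg/mL = 625360 mcg = 625.36 mg

625 mg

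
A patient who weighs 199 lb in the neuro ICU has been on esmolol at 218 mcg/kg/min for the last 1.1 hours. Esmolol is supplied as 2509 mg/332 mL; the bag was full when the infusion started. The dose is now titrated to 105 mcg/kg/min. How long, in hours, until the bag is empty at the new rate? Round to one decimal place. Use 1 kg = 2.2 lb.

Initial rate:
Weight = 199 lb ÷ 2.2 lb/kg = 90.45455 kg
Dose = 218 mcg/kg/min × 90.45455 kg = 19719.09 mcg/min
19719.09 mcg/min × 60 min/hr = 1183145 mcg/hr
Concentration = 2509 mg ÷ 332 mL = 7.557229 mg/mL = 7557.229 mcg/mL
Rate = 1183145 mcg/hr ÷ 7557.229 mcg/mL = 156.5581 mL/hr
Volume infused so far = 156.5581 mL/hr × 1.1 hr = 172.2139 mL
Volume remaining = 332 − 172.2139 = 159.7861 mL
New rate:
Dose = 105 mcg/kg/min × 90.45455 kg = 9497.727 mcg/min
9497.727 mcg/min × 60 min/hr = 569863.6 mcg/hr
Rate = 569863.6 mcg/hr ÷ 7557.229 mcg/mL = 75.40643 mL/hr
Time remaining = 159.7861 mL ÷ 75.40643 mL/hr = 2.118998 hr

2.1 hours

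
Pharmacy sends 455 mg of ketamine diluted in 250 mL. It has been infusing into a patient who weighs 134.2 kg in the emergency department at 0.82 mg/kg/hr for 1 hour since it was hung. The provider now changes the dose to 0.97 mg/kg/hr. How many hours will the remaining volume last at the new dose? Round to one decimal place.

Initial rate:
Dose = 0.82 mg/kg/hr × 134.2 kg = 110.044 mg/hr
Concentration = 455 mg ÷ 250 mL = 1.82 mg/mL
Rate = 110.044 mg/hr ÷ 1.82 mg/mL = 60.46374 mL/hr
Volume infused so far = 60.46374 mL/hr × 1 hr = 60.46374 mL
Volume remaining = 250 − 60.46374 = 189.5363 mL
New rate:
Dose = 0.97 mg/kg/hr × 134.2 kg = 130.174 mg/hr
Rate = 130.174 mg/hr ÷ 1.82 mg/mL = 71.52418 mL/hr
Time remaining = 189.5363 mL ÷ 71.52418 mL/hr = 2.649961 hr

2.6 hours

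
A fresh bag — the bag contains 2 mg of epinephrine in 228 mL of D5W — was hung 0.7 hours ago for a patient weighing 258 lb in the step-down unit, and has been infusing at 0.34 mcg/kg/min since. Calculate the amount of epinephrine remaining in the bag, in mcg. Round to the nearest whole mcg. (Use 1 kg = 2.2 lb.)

325 mcg

Weight = 258 lb ÷ 2.2 lb/kg = 117.2727 kg
Dose = 0.34 mcg/kg/min × 117.2727 kg = 39.87273 mcg/min
39.87273 mcg/min × 60 min/hr = 2392.364 mcg/hr
Concentration = 2 mg ÷ 228 mL = 0.00877193 mg/mL = 8.77193 mcg/mL
Rate = 2392.364 mcg/hr ÷ 8.77193 mcg/mL = 272.7295 mL/hr
Volume infused = 272.7295 mL/hr × 0.7 hr = 190.9106 mL
Volume remaining = 228 − 190.9106 = 37.08938 mL
Drug remaining = 37.08938 mL × 8.77193 mcg/mL = 325.3455 mcg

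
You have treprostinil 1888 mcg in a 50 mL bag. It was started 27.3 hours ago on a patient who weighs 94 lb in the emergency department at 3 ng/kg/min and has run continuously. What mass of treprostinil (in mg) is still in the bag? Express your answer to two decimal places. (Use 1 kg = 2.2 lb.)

Weight = 94 lb ÷ 2.2 lb/kg = 42.72727 kg
Dose = 3 ng/kg/min × 42.72727 kg = 128.1818 ng/min
128.1818 ng/min × 60 min/hr = 7690.909 ng/hr
Concentration = 1888 mcg ÷ 50 mL = 37.76 mcg/mL = 37760 ng/mL
Rate = 7690.909 ng/hr ÷ 37760 ng/mL = 0.2036787 mL/hr
Volume infused = 0.2036787 mL/hr × 27.3 hr = 5.56043 mL
Volume remaining = 50 − 5.56043 = 44.43957 mL
Drug remaining = 44.43957 mL × 37760 ng/mL = 1678038 ng = 1.678038 mg

1.68 mg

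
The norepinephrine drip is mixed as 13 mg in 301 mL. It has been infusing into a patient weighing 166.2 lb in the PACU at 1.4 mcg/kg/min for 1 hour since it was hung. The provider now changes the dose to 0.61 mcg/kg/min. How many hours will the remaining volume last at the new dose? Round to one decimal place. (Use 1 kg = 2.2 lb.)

2.4 hours

Initial rate:
Weight = 166.2 lb ÷ 2.2 lb/kg = 75.54545 kg
Dose = 1.4 mcg/kg/min × 75.54545 kg = 105.7636 mcg/min
105.7636 mcg/min × 60 min/hr = 6345.818 mcg/hr
Concentration = 13 mg ÷ 301 mL = 0.04318937 mg/mL = 43.18937 mcg/mL
Rate = 6345.818 mcg/hr ÷ 43.18937 mcg/mL = 146.9301 mL/hr
Volume infused so far = 146.9301 mL/hr × 1 hr = 146.9301 mL
Volume remaining = 301 − 146.9301 = 154.0699 mL
New rate:
Dose = 0.61 mcg/kg/min × 75.54545 kg = 46.08273 mcg/min
46.08273 mcg/min × 60 min/hr = 2764.964 mcg/hr
Rate = 2764.964 mcg/hr ÷ 43.18937 mcg/mL = 64.01954 mL/hr
Time remaining = 154.0699 mL ÷ 64.01954 mL/hr = 2.406607 hr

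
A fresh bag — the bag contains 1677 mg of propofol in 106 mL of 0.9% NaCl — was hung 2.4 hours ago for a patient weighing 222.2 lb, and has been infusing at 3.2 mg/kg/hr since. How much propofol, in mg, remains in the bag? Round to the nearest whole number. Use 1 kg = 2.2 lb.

Weight = 222.2 lb ÷ 2.2 lb/kg = 101 kg
Dose = 3.2 mg/kg/hr × 101 kg = 323.2 mg/hr
Concentration = 1677 mg ÷ 106 mL = 15.82075 mg/mL
Rate = 323.2 mg/hr ÷ 15.82075 mg/mL = 20.42886 mL/hr
Volume infused = 20.42886 mL/hr × 2.4 hr = 49.02927 mL
Volume remaining = 106 − 49.02927 = 56.97073 mL
Drug remaining = 56.97073 mL × 15.82075 mg/mL = 901.32 mg

901 mg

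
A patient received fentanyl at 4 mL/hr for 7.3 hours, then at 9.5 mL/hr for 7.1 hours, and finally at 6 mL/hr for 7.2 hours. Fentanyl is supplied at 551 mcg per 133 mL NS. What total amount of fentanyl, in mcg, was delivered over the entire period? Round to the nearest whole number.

Concentration = 551 mcg ÷ 133 mL = 4.142857 mcg/mL
Stage 1: 4 mL/hr × 7.3 hr = 29.2 mL → 29.2 mL × 4.142857 mcg/mL = 120.9714 mcg
Stage 2: 9.5 mL/hr × 7.1 hr = 67.45 mL → 67.45 mL × 4.142857 mcg/mL = 279.4357 mcg
Stage 3: 6 mL/hr × 7.2 hr = 43.2 mL → 43.2 mL × 4.142857 mcg/mL = 178.9714 mcg
Total = 120.9714 + 279.4357 + 178.9714 = 579.3786 mcg

579 mcg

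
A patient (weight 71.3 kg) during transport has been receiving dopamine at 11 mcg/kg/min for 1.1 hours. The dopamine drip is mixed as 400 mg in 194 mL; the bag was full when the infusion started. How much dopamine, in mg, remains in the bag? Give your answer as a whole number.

348 mg

Dose = 11 mcg/kg/min × 71.3 kg = 784.3 mcg/min
784.3 mcg/min × 60 min/hr = 47058 mcg/hr
Concentration = 400 mg ÷ 194 mL = 2.061856 mg/mL = 2061.856 mcg/mL
Rate = 47058 mcg/hr ÷ 2061.856 mcg/mL = 22.82313 mL/hr
Volume infused = 22.82313 mL/hr × 1.1 hr = 25.10544 mL
Volume remaining = 194 − 25.10544 = 168.8946 mL
Drug remaining = 168.8946 mL × 2061.856 mcg/mL = 348236.2 mcg = 348.2362 mg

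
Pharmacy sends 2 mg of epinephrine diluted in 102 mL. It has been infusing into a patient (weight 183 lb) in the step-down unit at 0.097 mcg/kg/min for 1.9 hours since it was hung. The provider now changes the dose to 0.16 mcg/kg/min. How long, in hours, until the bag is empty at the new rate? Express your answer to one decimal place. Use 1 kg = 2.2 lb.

1.4 hours

Initial rate:
Weight = 183 lb ÷ 2.2 lb/kg = 83.18182 kg
Dose = 0.097 mcg/kg/min × 83.18182 kg = 8.068636 mcg/min
8.068636 mcg/min × 60 min/hr = 484.1182 mcg/hr
Concentration = 2 mg ÷ 102 mL = 0.01960784 mg/mL = 19.60784 mcg/mL
Rate = 484.1182 mcg/hr ÷ 19.60784 mcg/mL = 24.69003 mL/hr
Volume infused so far = 24.69003 mL/hr × 1.9 hr = 46.91105 mL
Volume remaining = 102 − 46.91105 = 55.08895 mL
New rate:
Dose = 0.16 mcg/kg/min × 83.18182 kg = 13.30909 mcg/min
13.30909 mcg/min × 60 min/hr = 798.5455 mcg/hr
Rate = 798.5455 mcg/hr ÷ 19.60784 mcg/mL = 40.72582 mL/hr
Time remaining = 55.08895 mL ÷ 40.72582 mL/hr = 1.352679 hr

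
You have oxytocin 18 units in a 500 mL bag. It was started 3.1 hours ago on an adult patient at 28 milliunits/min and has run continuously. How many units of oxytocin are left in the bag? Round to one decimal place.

28 milliunits/min × 60 min/hr = 1680 milliunits/hr
Concentration = 18 units ÷ 500 mL = 0.036 units/mL = 36 milliunits/mL
Rate = 1680 milliunits/hr ÷ 36 milliunits/mL = 46.66667 mL/hr
Volume infused = 46.66667 mL/hr × 3.1 hr = 144.6667 mL
Volume remaining = 500 − 144.6667 = 355.3333 mL
Drug remaining = 355.3333 mL × 36 milliunits/mL = 12792 milliunits = 12.792 units

12.8 units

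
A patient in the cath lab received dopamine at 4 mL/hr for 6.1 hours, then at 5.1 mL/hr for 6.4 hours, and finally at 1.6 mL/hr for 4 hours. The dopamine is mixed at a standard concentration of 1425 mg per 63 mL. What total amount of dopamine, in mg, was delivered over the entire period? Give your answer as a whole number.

1435 mg

Concentration = 1425 mg ÷ 63 mL = 22.61905 mg/mL
Stage 1: 4 mL/hr × 6.1 hr = 24.4 mL → 24.4 mL × 22.61905 mg/mL = 551.9048 mg
Stage 2: 5.1 mL/hr × 6.4 hr = 32.64 mL → 32.64 mL × 22.61905 mg/mL = 738.2857 mg
Stage 3: 1.6 mL/hr × 4 hr = 6.4 mL → 6.4 mL × 22.61905 mg/mL = 144.7619 mg
Total = 551.9048 + 738.2857 + 144.7619 = 1434.952 mg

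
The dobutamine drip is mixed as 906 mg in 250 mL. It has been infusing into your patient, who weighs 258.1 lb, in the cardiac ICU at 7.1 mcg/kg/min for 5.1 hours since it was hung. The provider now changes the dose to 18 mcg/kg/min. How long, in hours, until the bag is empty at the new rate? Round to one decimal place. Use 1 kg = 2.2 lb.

5.1 hours

Initial rate:
Weight = 258.1 lb ÷ 2.2 lb/kg = 117.3182 kg
Dose = 7.1 mcg/kg/min × 117.3182 kg = 832.9591 mcg/min
832.9591 mcg/min × 60 min/hr = 49977.55 mcg/hr
Concentration = 906 mg ÷ 250 mL = 3.624 mg/mL = 3624 mcg/mL
Rate = 49977.55 mcg/hr ÷ 3624 mcg/mL = 13.79071 mL/hr
Volume infused so far = 13.79071 mL/hr × 5.1 hr = 70.33264 mL
Volume remaining = 250 − 70.33264 = 179.6674 mL
New rate:
Dose = 18 mcg/kg/min × 117.3182 kg = 2111.727 mcg/min
2111.727 mcg/min × 60 min/hr = 126703.6 mcg/hr
Rate = 126703.6 mcg/hr ÷ 3624 mcg/mL = 34.96237 mL/hr
Time remaining = 179.6674 mL ÷ 34.96237 mL/hr = 5.138878 hr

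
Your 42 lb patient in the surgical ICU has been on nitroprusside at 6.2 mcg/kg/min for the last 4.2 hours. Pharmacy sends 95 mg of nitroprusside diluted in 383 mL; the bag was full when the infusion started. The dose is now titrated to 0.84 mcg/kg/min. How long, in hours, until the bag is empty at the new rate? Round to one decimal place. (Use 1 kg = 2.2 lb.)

Initial rate:
Weight = 42 lb ÷ 2.2 lb/kg = 19.09091 kg
Dose = 6.2 mcg/kg/min × 19.09091 kg = 118.3636 mcg/min
118.3636 mcg/min × 60 min/hr = 7101.818 mcg/hr
Concentration = 95 mg ÷ 383 mL = 0.2480418 mg/mL = 248.0418 mcg/mL
Rate = 7101.818 mcg/hr ÷ 248.0418 mcg/mL = 28.63154 mL/hr
Volume infused so far = 28.63154 mL/hr × 4.2 hr = 120.2525 mL
Volume remaining = 383 − 120.2525 = 262.7475 mL
New rate:
Dose = 0.84 mcg/kg/min × 19.09091 kg = 16.03636 mcg/min
16.03636 mcg/min × 60 min/hr = 962.1818 mcg/hr
Rate = 962.1818 mcg/hr ÷ 248.0418 mcg/mL = 3.879112 mL/hr
Time remaining = 262.7475 mL ÷ 3.879112 mL/hr = 67.73394 hr

67.7 hours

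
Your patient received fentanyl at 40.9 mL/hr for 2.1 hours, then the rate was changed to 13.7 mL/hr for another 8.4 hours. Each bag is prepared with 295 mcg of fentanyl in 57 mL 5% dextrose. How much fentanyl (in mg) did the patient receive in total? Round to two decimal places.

1.04 mg

Concentration = 295 mcg ÷ 57 mL = 5.175439 mcg/mL
Stage 1: 40.9 mL/hr × 2.1 hr = 85.89 mL → 85.89 mL × 5.175439 mcg/mL = 444.5184 mcg
Stage 2: 13.7 mL/hr × 8.4 hr = 115.08 mL → 115.08 mL × 5.175439 mcg/mL = 595.5895 mcg
Total = 444.5184 + 595.5895 = 1040.108 mcg = 1.040108 mg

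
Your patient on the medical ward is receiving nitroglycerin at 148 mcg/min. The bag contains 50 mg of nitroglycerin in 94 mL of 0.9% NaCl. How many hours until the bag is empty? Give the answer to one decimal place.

5.6 hours

148 mcg/min × 60 min/hr = 8880 mcg/hr
Concentration = 50 mg ÷ 94 mL = 0.5319149 mg/mL = 531.9149 mcg/mL
Rate = 8880 mcg/hr ÷ 531.9149 mcg/mL = 16.6944 mL/hr
Duration = 94 mL ÷ 16.6944 mL/hr = 5.630631 hr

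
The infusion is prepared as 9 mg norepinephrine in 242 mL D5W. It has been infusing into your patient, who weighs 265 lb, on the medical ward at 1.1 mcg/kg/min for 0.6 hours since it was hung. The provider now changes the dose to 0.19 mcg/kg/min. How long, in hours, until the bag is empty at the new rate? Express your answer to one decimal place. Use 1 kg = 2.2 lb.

Initial rate:
Weight = 265 lb ÷ 2.2 lb/kg = 120.4545 kg
Dose = 1.1 mcg/kg/min × 120.4545 kg = 132.5 mcg/min
132.5 mcg/min × 60 min/hr = 7950 mcg/hr
Concentration = 9 mg ÷ 242 mL = 0.03719008 mg/mL = 37.19008 mcg/mL
Rate = 7950 mcg/hr ÷ 37.19008 mcg/mL = 213.7667 mL/hr
Volume infused so far = 213.7667 mL/hr × 0.6 hr = 128.26 mL
Volume remaining = 242 − 128.26 = 113.74 mL
New rate:
Dose = 0.19 mcg/kg/min × 120.4545 kg = 22.88636 mcg/min
22.88636 mcg/min × 60 min/hr = 1373.182 mcg/hr
Rate = 1373.182 mcg/hr ÷ 37.19008 mcg/mL = 36.92333 mL/hr
Time remaining = 113.74 mL ÷ 36.92333 mL/hr = 3.080437 hr

3.1 hours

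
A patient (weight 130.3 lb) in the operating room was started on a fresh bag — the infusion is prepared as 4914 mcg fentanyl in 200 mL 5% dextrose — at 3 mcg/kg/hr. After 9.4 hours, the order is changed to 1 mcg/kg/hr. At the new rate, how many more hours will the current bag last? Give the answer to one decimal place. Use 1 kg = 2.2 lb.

Initial rate:
Weight = 130.3 lb ÷ 2.2 lb/kg = 59.22727 kg
Dose = 3 mcg/kg/hr × 59.22727 kg = 177.6818 mcg/hr
Concentration = 4914 mcg ÷ 200 mL = 24.57 mcg/mL
Rate = 177.6818 mcg/hr ÷ 24.57 mcg/mL = 7.231657 mL/hr
Volume infused so far = 7.231657 mL/hr × 9.4 hr = 67.97758 mL
Volume remaining = 200 − 67.97758 = 132.0224 mL
New rate:
Dose = 1 mcg/kg/hr × 59.22727 kg = 59.22727 mcg/hr
Rate = 59.22727 mcg/hr ÷ 24.57 mcg/mL = 2.410552 mL/hr
Time remaining = 132.0224 mL ÷ 2.410552 mL/hr = 54.76853 hr

54.8 hours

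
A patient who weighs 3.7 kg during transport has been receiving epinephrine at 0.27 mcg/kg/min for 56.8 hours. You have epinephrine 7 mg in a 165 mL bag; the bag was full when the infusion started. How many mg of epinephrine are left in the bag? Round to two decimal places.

Dose = 0.27 mcg/kg/min × 3.7 kg = 0.999 mcg/min
0.999 mcg/min × 60 min/hr = 59.94 mcg/hr
Concentration = 7 mg ÷ 165 mL = 0.04242424 mg/mL = 42.42424 mcg/mL
Rate = 59.94 mcg/hr ÷ 42.42424 mcg/mL = 1.412871 mL/hr
Volume infused = 1.412871 mL/hr × 56.8 hr = 80.2511 mL
Volume remaining = 165 − 80.2511 = 84.7489 mL
Drug remaining = 84.7489 mL × 42.42424 mcg/mL = 3595.408 mcg = 3.595408 mg

3.60 mg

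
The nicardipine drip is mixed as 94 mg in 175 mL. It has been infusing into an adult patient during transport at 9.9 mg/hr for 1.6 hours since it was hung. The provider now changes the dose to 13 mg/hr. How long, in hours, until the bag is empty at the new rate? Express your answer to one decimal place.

6.0 hours

Initial rate:
Concentration = 94 mg ÷ 175 mL = 0.5371429 mg/mL
Rate = 9.9 mg/hr ÷ 0.5371429 mg/mL = 18.43085 mL/hr
Volume infused so far = 18.43085 mL/hr × 1.6 hr = 29.48936 mL
Volume remaining = 175 − 29.48936 = 145.5106 mL
New rate:
Rate = 13 mg/hr ÷ 0.5371429 mg/mL = 24.20213 mL/hr
Time remaining = 145.5106 mL ÷ 24.20213 mL/hr = 6.012308 hr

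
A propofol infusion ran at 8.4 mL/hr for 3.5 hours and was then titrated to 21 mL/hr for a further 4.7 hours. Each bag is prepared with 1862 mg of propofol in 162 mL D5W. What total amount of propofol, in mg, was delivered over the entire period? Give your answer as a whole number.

1472 mg

Concentration = 1862 mg ÷ 162 mL = 11.49383 mg/mL
Stage 1: 8.4 mL/hr × 3.5 hr = 29.4 mL → 29.4 mL × 11.49383 mg/mL = 337.9185 mg
Stage 2: 21 mL/hr × 4.7 hr = 98.7 mL → 98.7 mL × 11.49383 mg/mL = 1134.441 mg
Total = 337.9185 + 1134.441 = 1472.359 mg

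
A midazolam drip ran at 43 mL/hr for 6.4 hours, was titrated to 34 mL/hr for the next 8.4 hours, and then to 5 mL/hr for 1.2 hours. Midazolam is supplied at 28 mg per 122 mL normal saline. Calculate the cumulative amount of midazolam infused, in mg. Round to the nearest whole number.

130 mg

Concentration = 28 mg ÷ 122 mL = 0.2295082 mg/mL
Stage 1: 43 mL/hr × 6.4 hr = 275.2 mL → 275.2 mL × 0.2295082 mg/mL = 63.16066 mg
Stage 2: 34 mL/hr × 8.4 hr = 285.6 mL → 285.6 mL × 0.2295082 mg/mL = 65.54754 mg
Stage 3: 5 mL/hr × 1.2 hr = 6 mL → 6 mL × 0.2295082 mg/mL = 1.377049 mg
Total = 63.16066 + 65.54754 + 1.377049 = 130.0852 mg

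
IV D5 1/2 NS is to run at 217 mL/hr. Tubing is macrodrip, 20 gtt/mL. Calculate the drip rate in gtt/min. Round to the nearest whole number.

72 gtt/min

217 mL/hr ÷ 60 min/hr = 3.616667 mL/min
3.616667 mL/min × 20 gtt/mL = 72.33333 gtt/min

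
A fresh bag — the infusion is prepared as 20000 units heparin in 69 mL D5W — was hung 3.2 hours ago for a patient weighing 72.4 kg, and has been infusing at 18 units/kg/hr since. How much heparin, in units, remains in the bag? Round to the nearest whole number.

15830 units

Dose = 18 units/kg/hr × 72.4 kg = 1303.2 units/hr
Concentration = 20000 units ÷ 69 mL = 289.8551 units/mL
Rate = 1303.2 units/hr ÷ 289.8551 units/mL = 4.49604 mL/hr
Volume infused = 4.49604 mL/hr × 3.2 hr = 14.38733 mL
Volume remaining = 69 − 14.38733 = 54.61267 mL
Drug remaining = 54.61267 mL × 289.8551 units/mL = 15829.76 units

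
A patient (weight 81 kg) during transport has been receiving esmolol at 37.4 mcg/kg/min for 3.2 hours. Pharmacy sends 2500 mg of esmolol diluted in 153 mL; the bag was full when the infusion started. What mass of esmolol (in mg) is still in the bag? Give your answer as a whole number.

1918 mg

Dose = 37.4 mcg/kg/min × 81 kg = 3029.4 mcg/min
3029.4 mcg/min × 60 min/hr = 181764 mcg/hr
Concentration = 2500 mg ÷ 153 mL = 16.33987 mg/mL = 16339.87 mcg/mL
Rate = 181764 mcg/hr ÷ 16339.87 mcg/mL = 11.12396 mL/hr
Volume infused = 11.12396 mL/hr × 3.2 hr = 35.59666 mL
Volume remaining = 153 − 35.59666 = 117.4033 mL
Drug remaining = 117.4033 mL × 16339.87 mcg/mL = 1918355 mcg = 1918.355 mg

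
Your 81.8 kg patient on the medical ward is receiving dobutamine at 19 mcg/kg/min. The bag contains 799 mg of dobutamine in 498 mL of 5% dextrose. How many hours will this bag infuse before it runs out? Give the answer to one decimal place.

Dose = 19 mcg/kg/min × 81.8 kg = 1554.2 mcg/min
1554.2 mcg/min × 60 min/hr = 93252 mcg/hr
Concentration = 799 mg ÷ 498 mL = 1.604418 mg/mL = 1604.418 mcg/mL
Rate = 93252 mcg/hr ÷ 1604.418 mcg/mL = 58.12202 mL/hr
Duration = 498 mL ÷ 58.12202 mL/hr = 8.568181 hr

8.6 hours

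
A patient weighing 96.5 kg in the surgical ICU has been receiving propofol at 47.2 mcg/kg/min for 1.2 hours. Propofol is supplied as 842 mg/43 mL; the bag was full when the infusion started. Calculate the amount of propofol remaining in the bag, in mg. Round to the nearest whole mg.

Dose = 47.2 mcg/kg/min × 96.5 kg = 4554.8 mcg/min
4554.8 mcg/min × 60 min/hr = 273288 mcg/hr
Concentration = 842 mg ÷ 43 mL = 19.5814 mg/mL = 19581.4 mcg/mL
Rate = 273288 mcg/hr ÷ 19581.4 mcg/mL = 13.95651 mL/hr
Volume infused = 13.95651 mL/hr × 1.2 hr = 16.74782 mL
Volume remaining = 43 − 16.74782 = 26.25218 mL
Drug remaining = 26.25218 mL × 19581.4 mcg/mL = 514054.4 mcg = 514.0544 mg

514 mg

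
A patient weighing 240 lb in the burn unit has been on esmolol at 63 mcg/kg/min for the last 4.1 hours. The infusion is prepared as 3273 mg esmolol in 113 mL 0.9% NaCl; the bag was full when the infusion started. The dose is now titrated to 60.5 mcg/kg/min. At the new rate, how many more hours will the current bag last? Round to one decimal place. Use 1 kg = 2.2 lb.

4.0 hours

Initial rate:
Weight = 240 lb ÷ 2.2 lb/kg = 109.0909 kg
Dose = 63 mcg/kg/min × 109.0909 kg = 6872.727 mcg/min
6872.727 mcg/min × 60 min/hr = 412363.6 mcg/hr
Concentration = 3273 mg ÷ 113 mL = 28.9646 mg/mL = 28964.6 mcg/mL
Rate = 412363.6 mcg/hr ÷ 28964.6 mcg/mL = 14.23681 mL/hr
Volume infused so far = 14.23681 mL/hr × 4.1 hr = 58.37094 mL
Volume remaining = 113 − 58.37094 = 54.62906 mL
New rate:
Dose = 60.5 mcg/kg/min × 109.0909 kg = 6600 mcg/min
6600 mcg/min × 60 min/hr = 396000 mcg/hr
Rate = 396000 mcg/hr ÷ 28964.6 mcg/mL = 13.67186 mL/hr
Time remaining = 54.62906 mL ÷ 13.67186 mL/hr = 3.99573 hr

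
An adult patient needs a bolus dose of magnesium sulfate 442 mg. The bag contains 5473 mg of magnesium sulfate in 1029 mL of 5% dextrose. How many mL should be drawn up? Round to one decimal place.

Concentration = 5473 mg ÷ 1029 mL = 5.318756 mg/mL
Volume = 442 mg ÷ 5.318756 mg/mL = 83.10214 mL

83.1 mL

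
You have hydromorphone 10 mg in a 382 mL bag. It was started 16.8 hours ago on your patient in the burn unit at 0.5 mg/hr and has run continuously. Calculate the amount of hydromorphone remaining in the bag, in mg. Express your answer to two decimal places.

1.60 mg

Concentration = 10 mg ÷ 382 mL = 0.02617801 mg/mL
Rate = 0.5 mg/hr ÷ 0.02617801 mg/mL = 19.1 mL/hr
Volume infused = 19.1 mL/hr × 16.8 hr = 320.88 mL
Volume remaining = 382 − 320.88 = 61.12 mL
Drug remaining = 61.12 mL × 0.02617801 mg/mL = 1.6 mg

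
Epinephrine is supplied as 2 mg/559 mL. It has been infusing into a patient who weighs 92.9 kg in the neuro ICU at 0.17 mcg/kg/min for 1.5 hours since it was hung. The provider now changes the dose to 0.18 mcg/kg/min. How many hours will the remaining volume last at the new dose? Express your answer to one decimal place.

Initial rate:
Dose = 0.17 mcg/kg/min × 92.9 kg = 15.793 mcg/min
15.793 mcg/min × 60 min/hr = 947.58 mcg/hr
Concentration = 2 mg ÷ 559 mL = 0.003577818 mg/mL = 3.577818 mcg/mL
Rate = 947.58 mcg/hr ÷ 3.577818 mcg/mL = 264.8486 mL/hr
Volume infused so far = 264.8486 mL/hr × 1.5 hr = 397.2729 mL
Volume remaining = 559 − 397.2729 = 161.7271 mL
New rate:
Dose = 0.18 mcg/kg/min × 92.9 kg = 16.722 mcg/min
16.722 mcg/min × 60 min/hr = 1003.32 mcg/hr
Rate = 1003.32 mcg/hr ÷ 3.577818 mcg/mL = 280.4279 mL/hr
Time remaining = 161.7271 mL ÷ 280.4279 mL/hr = 0.5767153 hr

0.6 hours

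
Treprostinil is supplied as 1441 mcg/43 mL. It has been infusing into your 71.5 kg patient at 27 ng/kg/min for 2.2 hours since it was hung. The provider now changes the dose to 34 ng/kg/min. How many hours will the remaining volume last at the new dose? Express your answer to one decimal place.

8.1 hours

Initial rate:
Dose = 27 ng/kg/min × 71.5 kg = 1930.5 ng/min
1930.5 ng/min × 60 min/hr = 115830 ng/hr
Concentration = 1441 mcg ÷ 43 mL = 33.51163 mcg/mL = 33511.63 ng/mL
Rate = 115830 ng/hr ÷ 33511.63 ng/mL = 3.456412 mL/hr
Volume infused so far = 3.456412 mL/hr × 2.2 hr = 7.604107 mL
Volume remaining = 43 − 7.604107 = 35.39589 mL
New rate:
Dose = 34 ng/kg/min × 71.5 kg = 2431 ng/min
2431 ng/min × 60 min/hr = 145860 ng/hr
Rate = 145860 ng/hr ÷ 33511.63 ng/mL = 4.352519 mL/hr
Time remaining = 35.39589 mL ÷ 4.352519 mL/hr = 8.132278 hr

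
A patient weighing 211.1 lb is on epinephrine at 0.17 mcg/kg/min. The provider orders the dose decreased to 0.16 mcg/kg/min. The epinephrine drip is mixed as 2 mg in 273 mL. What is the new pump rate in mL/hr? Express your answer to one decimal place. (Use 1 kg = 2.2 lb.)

125.7 mL/hr

Weight = 211.1 lb ÷ 2.2 lb/kg = 95.95455 kg
Dose = 0.16 mcg/kg/min × 95.95455 kg = 15.35273 mcg/min
15.35273 mcg/min × 60 min/hr = 921.1636 mcg/hr
Concentration = 2 mg ÷ 273 mL = 0.007326007 mg/mL = 7.326007 mcg/mL
Rate = 921.1636 mcg/hr ÷ 7.326007 mcg/mL = 125.7388 mL/hr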